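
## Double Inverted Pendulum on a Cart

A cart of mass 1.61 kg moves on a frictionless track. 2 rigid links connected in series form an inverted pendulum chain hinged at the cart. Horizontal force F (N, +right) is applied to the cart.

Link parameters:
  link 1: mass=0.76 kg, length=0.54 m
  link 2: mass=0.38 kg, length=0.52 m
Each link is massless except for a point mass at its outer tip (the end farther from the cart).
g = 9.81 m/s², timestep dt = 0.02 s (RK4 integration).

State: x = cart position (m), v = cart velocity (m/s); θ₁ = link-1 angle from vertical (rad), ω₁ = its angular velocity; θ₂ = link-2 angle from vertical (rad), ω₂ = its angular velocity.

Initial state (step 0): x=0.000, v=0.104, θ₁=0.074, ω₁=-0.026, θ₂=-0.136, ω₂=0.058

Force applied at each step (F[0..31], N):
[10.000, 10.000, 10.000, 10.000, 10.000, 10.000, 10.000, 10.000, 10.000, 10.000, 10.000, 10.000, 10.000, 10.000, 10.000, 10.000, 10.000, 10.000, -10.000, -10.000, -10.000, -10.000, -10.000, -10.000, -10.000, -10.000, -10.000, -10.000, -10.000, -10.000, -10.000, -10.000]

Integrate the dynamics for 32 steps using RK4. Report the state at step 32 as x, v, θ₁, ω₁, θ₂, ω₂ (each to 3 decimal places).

Answer: x=0.775, v=-0.344, θ₁=-2.156, ω₁=-7.551, θ₂=-0.898, ω₂=-4.371

Derivation:
apply F[0]=+10.000 → step 1: x=0.003, v=0.218, θ₁=0.072, ω₁=-0.172, θ₂=-0.136, ω₂=-0.061
apply F[1]=+10.000 → step 2: x=0.009, v=0.332, θ₁=0.067, ω₁=-0.321, θ₂=-0.138, ω₂=-0.179
apply F[2]=+10.000 → step 3: x=0.017, v=0.448, θ₁=0.059, ω₁=-0.475, θ₂=-0.143, ω₂=-0.294
apply F[3]=+10.000 → step 4: x=0.027, v=0.564, θ₁=0.048, ω₁=-0.637, θ₂=-0.150, ω₂=-0.406
apply F[4]=+10.000 → step 5: x=0.039, v=0.683, θ₁=0.034, ω₁=-0.808, θ₂=-0.159, ω₂=-0.513
apply F[5]=+10.000 → step 6: x=0.054, v=0.804, θ₁=0.016, ω₁=-0.991, θ₂=-0.171, ω₂=-0.615
apply F[6]=+10.000 → step 7: x=0.071, v=0.928, θ₁=-0.006, ω₁=-1.189, θ₂=-0.184, ω₂=-0.708
apply F[7]=+10.000 → step 8: x=0.091, v=1.054, θ₁=-0.032, ω₁=-1.404, θ₂=-0.199, ω₂=-0.793
apply F[8]=+10.000 → step 9: x=0.113, v=1.184, θ₁=-0.062, ω₁=-1.638, θ₂=-0.216, ω₂=-0.867
apply F[9]=+10.000 → step 10: x=0.138, v=1.316, θ₁=-0.098, ω₁=-1.893, θ₂=-0.234, ω₂=-0.928
apply F[10]=+10.000 → step 11: x=0.166, v=1.451, θ₁=-0.138, ω₁=-2.169, θ₂=-0.253, ω₂=-0.976
apply F[11]=+10.000 → step 12: x=0.197, v=1.588, θ₁=-0.185, ω₁=-2.467, θ₂=-0.272, ω₂=-1.008
apply F[12]=+10.000 → step 13: x=0.230, v=1.724, θ₁=-0.237, ω₁=-2.785, θ₂=-0.293, ω₂=-1.026
apply F[13]=+10.000 → step 14: x=0.265, v=1.859, θ₁=-0.296, ω₁=-3.120, θ₂=-0.313, ω₂=-1.032
apply F[14]=+10.000 → step 15: x=0.304, v=1.988, θ₁=-0.362, ω₁=-3.464, θ₂=-0.334, ω₂=-1.032
apply F[15]=+10.000 → step 16: x=0.345, v=2.109, θ₁=-0.435, ω₁=-3.809, θ₂=-0.355, ω₂=-1.034
apply F[16]=+10.000 → step 17: x=0.388, v=2.217, θ₁=-0.514, ω₁=-4.147, θ₂=-0.376, ω₂=-1.050
apply F[17]=+10.000 → step 18: x=0.434, v=2.309, θ₁=-0.600, ω₁=-4.470, θ₂=-0.397, ω₂=-1.093
apply F[18]=-10.000 → step 19: x=0.479, v=2.188, θ₁=-0.690, ω₁=-4.509, θ₂=-0.419, ω₂=-1.088
apply F[19]=-10.000 → step 20: x=0.521, v=2.065, θ₁=-0.781, ω₁=-4.581, θ₂=-0.440, ω₂=-1.086
apply F[20]=-10.000 → step 21: x=0.561, v=1.937, θ₁=-0.874, ω₁=-4.683, θ₂=-0.462, ω₂=-1.095
apply F[21]=-10.000 → step 22: x=0.598, v=1.802, θ₁=-0.969, ω₁=-4.810, θ₂=-0.484, ω₂=-1.119
apply F[22]=-10.000 → step 23: x=0.633, v=1.658, θ₁=-1.066, ω₁=-4.963, θ₂=-0.507, ω₂=-1.165
apply F[23]=-10.000 → step 24: x=0.665, v=1.504, θ₁=-1.167, ω₁=-5.138, θ₂=-0.531, ω₂=-1.242
apply F[24]=-10.000 → step 25: x=0.693, v=1.337, θ₁=-1.272, ω₁=-5.337, θ₂=-0.557, ω₂=-1.357
apply F[25]=-10.000 → step 26: x=0.718, v=1.156, θ₁=-1.381, ω₁=-5.561, θ₂=-0.586, ω₂=-1.522
apply F[26]=-10.000 → step 27: x=0.739, v=0.958, θ₁=-1.495, ω₁=-5.812, θ₂=-0.618, ω₂=-1.745
apply F[27]=-10.000 → step 28: x=0.756, v=0.742, θ₁=-1.614, ω₁=-6.093, θ₂=-0.656, ω₂=-2.043
apply F[28]=-10.000 → step 29: x=0.769, v=0.506, θ₁=-1.738, ω₁=-6.406, θ₂=-0.701, ω₂=-2.430
apply F[29]=-10.000 → step 30: x=0.776, v=0.246, θ₁=-1.870, ω₁=-6.754, θ₂=-0.754, ω₂=-2.928
apply F[30]=-10.000 → step 31: x=0.779, v=-0.037, θ₁=-2.009, ω₁=-7.138, θ₂=-0.819, ω₂=-3.565
apply F[31]=-10.000 → step 32: x=0.775, v=-0.344, θ₁=-2.156, ω₁=-7.551, θ₂=-0.898, ω₂=-4.371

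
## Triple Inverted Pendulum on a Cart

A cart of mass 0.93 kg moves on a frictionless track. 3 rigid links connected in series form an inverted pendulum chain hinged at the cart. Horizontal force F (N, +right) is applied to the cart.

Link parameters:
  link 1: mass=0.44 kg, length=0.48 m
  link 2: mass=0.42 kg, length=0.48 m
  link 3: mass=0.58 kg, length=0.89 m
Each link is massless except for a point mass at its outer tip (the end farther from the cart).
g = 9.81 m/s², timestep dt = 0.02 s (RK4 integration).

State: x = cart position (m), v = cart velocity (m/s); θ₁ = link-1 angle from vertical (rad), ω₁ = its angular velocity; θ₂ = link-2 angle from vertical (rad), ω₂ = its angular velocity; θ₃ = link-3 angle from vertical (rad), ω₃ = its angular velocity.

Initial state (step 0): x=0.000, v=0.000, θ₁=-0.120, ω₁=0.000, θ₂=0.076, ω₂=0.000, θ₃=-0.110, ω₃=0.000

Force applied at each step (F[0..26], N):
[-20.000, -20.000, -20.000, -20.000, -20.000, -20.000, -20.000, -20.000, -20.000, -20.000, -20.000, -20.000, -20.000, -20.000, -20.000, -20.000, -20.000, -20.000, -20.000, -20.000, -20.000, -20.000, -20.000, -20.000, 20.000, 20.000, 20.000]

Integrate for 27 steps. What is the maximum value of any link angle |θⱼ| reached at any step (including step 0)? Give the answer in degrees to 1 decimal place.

Answer: 132.1°

Derivation:
apply F[0]=-20.000 → step 1: x=-0.004, v=-0.391, θ₁=-0.114, ω₁=0.570, θ₂=0.080, ω₂=0.393, θ₃=-0.111, ω₃=-0.103
apply F[1]=-20.000 → step 2: x=-0.016, v=-0.788, θ₁=-0.097, ω₁=1.172, θ₂=0.092, ω₂=0.765, θ₃=-0.114, ω₃=-0.206
apply F[2]=-20.000 → step 3: x=-0.035, v=-1.194, θ₁=-0.067, ω₁=1.835, θ₂=0.110, ω₂=1.093, θ₃=-0.119, ω₃=-0.304
apply F[3]=-20.000 → step 4: x=-0.064, v=-1.614, θ₁=-0.023, ω₁=2.585, θ₂=0.135, ω₂=1.342, θ₃=-0.126, ω₃=-0.389
apply F[4]=-20.000 → step 5: x=-0.100, v=-2.044, θ₁=0.037, ω₁=3.433, θ₂=0.163, ω₂=1.479, θ₃=-0.135, ω₃=-0.442
apply F[5]=-20.000 → step 6: x=-0.145, v=-2.474, θ₁=0.115, ω₁=4.356, θ₂=0.193, ω₂=1.477, θ₃=-0.144, ω₃=-0.438
apply F[6]=-20.000 → step 7: x=-0.199, v=-2.878, θ₁=0.211, ω₁=5.272, θ₂=0.221, ω₂=1.356, θ₃=-0.152, ω₃=-0.345
apply F[7]=-20.000 → step 8: x=-0.260, v=-3.227, θ₁=0.325, ω₁=6.049, θ₂=0.247, ω₂=1.211, θ₃=-0.157, ω₃=-0.152
apply F[8]=-20.000 → step 9: x=-0.327, v=-3.501, θ₁=0.451, ω₁=6.578, θ₂=0.271, ω₂=1.179, θ₃=-0.157, ω₃=0.119
apply F[9]=-20.000 → step 10: x=-0.400, v=-3.705, θ₁=0.586, ω₁=6.853, θ₂=0.296, ω₂=1.348, θ₃=-0.152, ω₃=0.425
apply F[10]=-20.000 → step 11: x=-0.475, v=-3.861, θ₁=0.724, ω₁=6.942, θ₂=0.326, ω₂=1.720, θ₃=-0.140, ω₃=0.733
apply F[11]=-20.000 → step 12: x=-0.554, v=-3.985, θ₁=0.863, ω₁=6.917, θ₂=0.365, ω₂=2.249, θ₃=-0.122, ω₃=1.030
apply F[12]=-20.000 → step 13: x=-0.635, v=-4.088, θ₁=1.001, ω₁=6.822, θ₂=0.417, ω₂=2.884, θ₃=-0.099, ω₃=1.321
apply F[13]=-20.000 → step 14: x=-0.717, v=-4.178, θ₁=1.136, ω₁=6.671, θ₂=0.481, ω₂=3.583, θ₃=-0.070, ω₃=1.616
apply F[14]=-20.000 → step 15: x=-0.802, v=-4.255, θ₁=1.267, ω₁=6.463, θ₂=0.560, ω₂=4.312, θ₃=-0.034, ω₃=1.930
apply F[15]=-20.000 → step 16: x=-0.887, v=-4.325, θ₁=1.394, ω₁=6.192, θ₂=0.654, ω₂=5.039, θ₃=0.008, ω₃=2.277
apply F[16]=-20.000 → step 17: x=-0.975, v=-4.387, θ₁=1.514, ω₁=5.851, θ₂=0.761, ω₂=5.733, θ₃=0.057, ω₃=2.673
apply F[17]=-20.000 → step 18: x=-1.063, v=-4.445, θ₁=1.627, ω₁=5.436, θ₂=0.883, ω₂=6.367, θ₃=0.115, ω₃=3.131
apply F[18]=-20.000 → step 19: x=-1.152, v=-4.498, θ₁=1.731, ω₁=4.954, θ₂=1.016, ω₂=6.907, θ₃=0.183, ω₃=3.662
apply F[19]=-20.000 → step 20: x=-1.243, v=-4.546, θ₁=1.825, ω₁=4.421, θ₂=1.158, ω₂=7.321, θ₃=0.262, ω₃=4.277
apply F[20]=-20.000 → step 21: x=-1.334, v=-4.586, θ₁=1.908, ω₁=3.869, θ₂=1.307, ω₂=7.564, θ₃=0.355, ω₃=4.976
apply F[21]=-20.000 → step 22: x=-1.426, v=-4.619, θ₁=1.980, ω₁=3.339, θ₂=1.459, ω₂=7.583, θ₃=0.462, ω₃=5.755
apply F[22]=-20.000 → step 23: x=-1.519, v=-4.643, θ₁=2.042, ω₁=2.878, θ₂=1.609, ω₂=7.314, θ₃=0.585, ω₃=6.600
apply F[23]=-20.000 → step 24: x=-1.612, v=-4.660, θ₁=2.096, ω₁=2.523, θ₂=1.749, ω₂=6.691, θ₃=0.726, ω₃=7.486
apply F[24]=+20.000 → step 25: x=-1.700, v=-4.155, θ₁=2.152, ω₁=3.130, θ₂=1.871, ω₂=5.463, θ₃=0.880, ω₃=7.945
apply F[25]=+20.000 → step 26: x=-1.778, v=-3.629, θ₁=2.222, ω₁=3.844, θ₂=1.967, ω₂=4.147, θ₃=1.044, ω₃=8.393
apply F[26]=+20.000 → step 27: x=-1.845, v=-3.058, θ₁=2.306, ω₁=4.625, θ₂=2.037, ω₂=2.784, θ₃=1.216, ω₃=8.888
Max |angle| over trajectory = 2.306 rad = 132.1°.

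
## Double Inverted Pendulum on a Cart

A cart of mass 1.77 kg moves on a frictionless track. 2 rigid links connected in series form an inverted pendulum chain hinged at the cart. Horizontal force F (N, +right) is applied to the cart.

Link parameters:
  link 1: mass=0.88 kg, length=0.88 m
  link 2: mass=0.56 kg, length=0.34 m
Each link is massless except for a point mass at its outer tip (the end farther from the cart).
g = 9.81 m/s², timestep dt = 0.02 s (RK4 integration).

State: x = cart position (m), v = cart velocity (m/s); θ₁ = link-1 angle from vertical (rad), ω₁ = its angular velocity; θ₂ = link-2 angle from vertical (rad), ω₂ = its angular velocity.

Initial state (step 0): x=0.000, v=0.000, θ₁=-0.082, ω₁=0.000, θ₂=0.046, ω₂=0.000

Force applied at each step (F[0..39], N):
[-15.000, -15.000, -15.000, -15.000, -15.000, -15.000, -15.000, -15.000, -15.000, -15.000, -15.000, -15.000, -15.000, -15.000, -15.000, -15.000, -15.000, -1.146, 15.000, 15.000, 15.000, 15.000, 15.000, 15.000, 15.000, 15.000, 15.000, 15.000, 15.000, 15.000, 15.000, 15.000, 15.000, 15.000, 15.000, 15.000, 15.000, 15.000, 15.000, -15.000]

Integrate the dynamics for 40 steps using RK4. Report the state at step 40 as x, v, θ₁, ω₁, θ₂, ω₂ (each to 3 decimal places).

Answer: x=-0.924, v=1.734, θ₁=2.336, ω₁=5.926, θ₂=1.251, ω₂=8.540

Derivation:
apply F[0]=-15.000 → step 1: x=-0.002, v=-0.156, θ₁=-0.081, ω₁=0.139, θ₂=0.047, ω₂=0.127
apply F[1]=-15.000 → step 2: x=-0.006, v=-0.312, θ₁=-0.076, ω₁=0.280, θ₂=0.051, ω₂=0.252
apply F[2]=-15.000 → step 3: x=-0.014, v=-0.470, θ₁=-0.069, ω₁=0.424, θ₂=0.057, ω₂=0.376
apply F[3]=-15.000 → step 4: x=-0.025, v=-0.629, θ₁=-0.059, ω₁=0.572, θ₂=0.066, ω₂=0.496
apply F[4]=-15.000 → step 5: x=-0.039, v=-0.790, θ₁=-0.046, ω₁=0.726, θ₂=0.077, ω₂=0.613
apply F[5]=-15.000 → step 6: x=-0.057, v=-0.953, θ₁=-0.030, ω₁=0.887, θ₂=0.091, ω₂=0.723
apply F[6]=-15.000 → step 7: x=-0.077, v=-1.120, θ₁=-0.011, ω₁=1.056, θ₂=0.106, ω₂=0.826
apply F[7]=-15.000 → step 8: x=-0.101, v=-1.289, θ₁=0.012, ω₁=1.235, θ₂=0.123, ω₂=0.919
apply F[8]=-15.000 → step 9: x=-0.129, v=-1.462, θ₁=0.039, ω₁=1.425, θ₂=0.143, ω₂=1.000
apply F[9]=-15.000 → step 10: x=-0.160, v=-1.638, θ₁=0.069, ω₁=1.626, θ₂=0.163, ω₂=1.068
apply F[10]=-15.000 → step 11: x=-0.194, v=-1.816, θ₁=0.104, ω₁=1.839, θ₂=0.185, ω₂=1.121
apply F[11]=-15.000 → step 12: x=-0.233, v=-1.995, θ₁=0.143, ω₁=2.064, θ₂=0.208, ω₂=1.157
apply F[12]=-15.000 → step 13: x=-0.274, v=-2.175, θ₁=0.186, ω₁=2.299, θ₂=0.232, ω₂=1.178
apply F[13]=-15.000 → step 14: x=-0.320, v=-2.352, θ₁=0.235, ω₁=2.542, θ₂=0.255, ω₂=1.186
apply F[14]=-15.000 → step 15: x=-0.368, v=-2.525, θ₁=0.288, ω₁=2.789, θ₂=0.279, ω₂=1.187
apply F[15]=-15.000 → step 16: x=-0.421, v=-2.690, θ₁=0.346, ω₁=3.036, θ₂=0.303, ω₂=1.189
apply F[16]=-15.000 → step 17: x=-0.476, v=-2.843, θ₁=0.409, ω₁=3.277, θ₂=0.327, ω₂=1.206
apply F[17]=-1.146 → step 18: x=-0.533, v=-2.848, θ₁=0.476, ω₁=3.375, θ₂=0.351, ω₂=1.218
apply F[18]=+15.000 → step 19: x=-0.588, v=-2.696, θ₁=0.543, ω₁=3.337, θ₂=0.375, ω₂=1.187
apply F[19]=+15.000 → step 20: x=-0.641, v=-2.547, θ₁=0.610, ω₁=3.322, θ₂=0.398, ω₂=1.145
apply F[20]=+15.000 → step 21: x=-0.690, v=-2.400, θ₁=0.676, ω₁=3.328, θ₂=0.421, ω₂=1.094
apply F[21]=+15.000 → step 22: x=-0.737, v=-2.253, θ₁=0.743, ω₁=3.354, θ₂=0.442, ω₂=1.038
apply F[22]=+15.000 → step 23: x=-0.780, v=-2.105, θ₁=0.810, ω₁=3.398, θ₂=0.462, ω₂=0.979
apply F[23]=+15.000 → step 24: x=-0.821, v=-1.955, θ₁=0.879, ω₁=3.458, θ₂=0.481, ω₂=0.925
apply F[24]=+15.000 → step 25: x=-0.858, v=-1.800, θ₁=0.949, ω₁=3.532, θ₂=0.499, ω₂=0.879
apply F[25]=+15.000 → step 26: x=-0.893, v=-1.640, θ₁=1.020, ω₁=3.620, θ₂=0.516, ω₂=0.849
apply F[26]=+15.000 → step 27: x=-0.924, v=-1.472, θ₁=1.094, ω₁=3.721, θ₂=0.533, ω₂=0.842
apply F[27]=+15.000 → step 28: x=-0.952, v=-1.297, θ₁=1.169, ω₁=3.833, θ₂=0.550, ω₂=0.865
apply F[28]=+15.000 → step 29: x=-0.976, v=-1.111, θ₁=1.247, ω₁=3.958, θ₂=0.568, ω₂=0.926
apply F[29]=+15.000 → step 30: x=-0.996, v=-0.915, θ₁=1.328, ω₁=4.096, θ₂=0.588, ω₂=1.034
apply F[30]=+15.000 → step 31: x=-1.012, v=-0.706, θ₁=1.411, ω₁=4.246, θ₂=0.610, ω₂=1.199
apply F[31]=+15.000 → step 32: x=-1.024, v=-0.483, θ₁=1.497, ω₁=4.411, θ₂=0.636, ω₂=1.434
apply F[32]=+15.000 → step 33: x=-1.031, v=-0.245, θ₁=1.587, ω₁=4.590, θ₂=0.668, ω₂=1.750
apply F[33]=+15.000 → step 34: x=-1.034, v=0.010, θ₁=1.681, ω₁=4.786, θ₂=0.707, ω₂=2.163
apply F[34]=+15.000 → step 35: x=-1.031, v=0.284, θ₁=1.779, ω₁=4.997, θ₂=0.755, ω₂=2.692
apply F[35]=+15.000 → step 36: x=-1.022, v=0.580, θ₁=1.881, ω₁=5.225, θ₂=0.815, ω₂=3.360
apply F[36]=+15.000 → step 37: x=-1.008, v=0.898, θ₁=1.988, ω₁=5.466, θ₂=0.891, ω₂=4.192
apply F[37]=+15.000 → step 38: x=-0.986, v=1.240, θ₁=2.100, ω₁=5.713, θ₂=0.984, ω₂=5.221
apply F[38]=+15.000 → step 39: x=-0.958, v=1.607, θ₁=2.217, ω₁=5.954, θ₂=1.101, ω₂=6.484
apply F[39]=-15.000 → step 40: x=-0.924, v=1.734, θ₁=2.336, ω₁=5.926, θ₂=1.251, ω₂=8.540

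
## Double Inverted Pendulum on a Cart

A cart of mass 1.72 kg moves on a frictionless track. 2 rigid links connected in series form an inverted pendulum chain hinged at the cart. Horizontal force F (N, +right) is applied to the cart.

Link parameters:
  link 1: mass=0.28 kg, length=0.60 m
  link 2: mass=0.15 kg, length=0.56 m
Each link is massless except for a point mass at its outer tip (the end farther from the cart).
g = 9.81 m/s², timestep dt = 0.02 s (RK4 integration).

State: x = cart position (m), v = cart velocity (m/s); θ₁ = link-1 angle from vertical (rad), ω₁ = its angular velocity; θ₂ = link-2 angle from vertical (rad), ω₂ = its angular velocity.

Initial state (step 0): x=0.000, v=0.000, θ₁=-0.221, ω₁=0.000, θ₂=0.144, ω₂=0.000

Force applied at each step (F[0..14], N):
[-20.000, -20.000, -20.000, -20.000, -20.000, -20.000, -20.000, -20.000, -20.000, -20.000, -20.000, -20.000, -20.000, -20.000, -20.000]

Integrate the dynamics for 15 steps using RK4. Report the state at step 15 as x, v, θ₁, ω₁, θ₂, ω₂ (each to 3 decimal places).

apply F[0]=-20.000 → step 1: x=-0.002, v=-0.220, θ₁=-0.219, ω₁=0.220, θ₂=0.146, ω₂=0.219
apply F[1]=-20.000 → step 2: x=-0.009, v=-0.441, θ₁=-0.212, ω₁=0.444, θ₂=0.153, ω₂=0.437
apply F[2]=-20.000 → step 3: x=-0.020, v=-0.662, θ₁=-0.201, ω₁=0.673, θ₂=0.164, ω₂=0.650
apply F[3]=-20.000 → step 4: x=-0.035, v=-0.885, θ₁=-0.185, ω₁=0.913, θ₂=0.179, ω₂=0.856
apply F[4]=-20.000 → step 5: x=-0.055, v=-1.109, θ₁=-0.164, ω₁=1.165, θ₂=0.198, ω₂=1.053
apply F[5]=-20.000 → step 6: x=-0.080, v=-1.334, θ₁=-0.138, ω₁=1.434, θ₂=0.221, ω₂=1.237
apply F[6]=-20.000 → step 7: x=-0.109, v=-1.561, θ₁=-0.107, ω₁=1.722, θ₂=0.247, ω₂=1.405
apply F[7]=-20.000 → step 8: x=-0.142, v=-1.790, θ₁=-0.069, ω₁=2.034, θ₂=0.277, ω₂=1.551
apply F[8]=-20.000 → step 9: x=-0.180, v=-2.021, θ₁=-0.025, ω₁=2.371, θ₂=0.309, ω₂=1.672
apply F[9]=-20.000 → step 10: x=-0.223, v=-2.254, θ₁=0.026, ω₁=2.737, θ₂=0.343, ω₂=1.761
apply F[10]=-20.000 → step 11: x=-0.270, v=-2.487, θ₁=0.084, ω₁=3.133, θ₂=0.379, ω₂=1.815
apply F[11]=-20.000 → step 12: x=-0.322, v=-2.720, θ₁=0.151, ω₁=3.558, θ₂=0.416, ω₂=1.830
apply F[12]=-20.000 → step 13: x=-0.379, v=-2.951, θ₁=0.227, ω₁=4.009, θ₂=0.452, ω₂=1.808
apply F[13]=-20.000 → step 14: x=-0.440, v=-3.177, θ₁=0.312, ω₁=4.480, θ₂=0.488, ω₂=1.756
apply F[14]=-20.000 → step 15: x=-0.506, v=-3.395, θ₁=0.406, ω₁=4.959, θ₂=0.522, ω₂=1.689

Answer: x=-0.506, v=-3.395, θ₁=0.406, ω₁=4.959, θ₂=0.522, ω₂=1.689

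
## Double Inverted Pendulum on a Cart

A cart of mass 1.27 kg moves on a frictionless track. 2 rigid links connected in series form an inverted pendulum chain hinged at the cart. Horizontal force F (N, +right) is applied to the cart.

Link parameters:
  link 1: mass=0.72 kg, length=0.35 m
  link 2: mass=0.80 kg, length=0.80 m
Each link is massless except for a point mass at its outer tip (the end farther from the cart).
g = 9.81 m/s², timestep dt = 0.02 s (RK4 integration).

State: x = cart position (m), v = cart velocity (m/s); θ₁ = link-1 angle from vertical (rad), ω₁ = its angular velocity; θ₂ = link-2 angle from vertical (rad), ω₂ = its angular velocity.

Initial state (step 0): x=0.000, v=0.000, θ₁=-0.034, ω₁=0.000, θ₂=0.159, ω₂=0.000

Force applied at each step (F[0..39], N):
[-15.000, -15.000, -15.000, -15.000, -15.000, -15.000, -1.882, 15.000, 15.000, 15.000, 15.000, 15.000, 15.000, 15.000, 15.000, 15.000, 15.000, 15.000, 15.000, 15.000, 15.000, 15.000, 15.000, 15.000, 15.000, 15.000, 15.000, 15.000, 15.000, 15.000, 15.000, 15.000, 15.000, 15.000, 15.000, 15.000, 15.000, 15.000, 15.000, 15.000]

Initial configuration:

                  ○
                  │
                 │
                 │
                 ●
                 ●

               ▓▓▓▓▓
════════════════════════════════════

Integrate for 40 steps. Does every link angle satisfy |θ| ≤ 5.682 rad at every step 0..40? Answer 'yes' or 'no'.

Answer: yes

Derivation:
apply F[0]=-15.000 → step 1: x=-0.002, v=-0.229, θ₁=-0.029, ω₁=0.519, θ₂=0.160, ω₂=0.098
apply F[1]=-15.000 → step 2: x=-0.009, v=-0.460, θ₁=-0.013, ω₁=1.060, θ₂=0.163, ω₂=0.189
apply F[2]=-15.000 → step 3: x=-0.021, v=-0.696, θ₁=0.014, ω₁=1.642, θ₂=0.167, ω₂=0.266
apply F[3]=-15.000 → step 4: x=-0.037, v=-0.938, θ₁=0.053, ω₁=2.284, θ₂=0.173, ω₂=0.324
apply F[4]=-15.000 → step 5: x=-0.058, v=-1.186, θ₁=0.106, ω₁=2.994, θ₂=0.180, ω₂=0.357
apply F[5]=-15.000 → step 6: x=-0.084, v=-1.435, θ₁=0.173, ω₁=3.763, θ₂=0.188, ω₂=0.367
apply F[6]=-1.882 → step 7: x=-0.114, v=-1.483, θ₁=0.251, ω₁=4.020, θ₂=0.195, ω₂=0.363
apply F[7]=+15.000 → step 8: x=-0.141, v=-1.293, θ₁=0.328, ω₁=3.701, θ₂=0.202, ω₂=0.330
apply F[8]=+15.000 → step 9: x=-0.166, v=-1.121, θ₁=0.400, ω₁=3.513, θ₂=0.208, ω₂=0.267
apply F[9]=+15.000 → step 10: x=-0.186, v=-0.961, θ₁=0.469, ω₁=3.440, θ₂=0.212, ω₂=0.178
apply F[10]=+15.000 → step 11: x=-0.204, v=-0.810, θ₁=0.538, ω₁=3.462, θ₂=0.215, ω₂=0.067
apply F[11]=+15.000 → step 12: x=-0.219, v=-0.664, θ₁=0.608, ω₁=3.559, θ₂=0.215, ω₂=-0.062
apply F[12]=+15.000 → step 13: x=-0.231, v=-0.519, θ₁=0.681, ω₁=3.717, θ₂=0.212, ω₂=-0.201
apply F[13]=+15.000 → step 14: x=-0.239, v=-0.372, θ₁=0.757, ω₁=3.919, θ₂=0.207, ω₂=-0.346
apply F[14]=+15.000 → step 15: x=-0.245, v=-0.219, θ₁=0.838, ω₁=4.156, θ₂=0.198, ω₂=-0.489
apply F[15]=+15.000 → step 16: x=-0.248, v=-0.058, θ₁=0.924, ω₁=4.418, θ₂=0.187, ω₂=-0.626
apply F[16]=+15.000 → step 17: x=-0.248, v=0.113, θ₁=1.015, ω₁=4.701, θ₂=0.173, ω₂=-0.750
apply F[17]=+15.000 → step 18: x=-0.244, v=0.295, θ₁=1.112, ω₁=5.005, θ₂=0.157, ω₂=-0.856
apply F[18]=+15.000 → step 19: x=-0.236, v=0.491, θ₁=1.215, ω₁=5.334, θ₂=0.139, ω₂=-0.939
apply F[19]=+15.000 → step 20: x=-0.224, v=0.701, θ₁=1.325, ω₁=5.698, θ₂=0.120, ω₂=-0.993
apply F[20]=+15.000 → step 21: x=-0.208, v=0.929, θ₁=1.443, ω₁=6.112, θ₂=0.100, ω₂=-1.011
apply F[21]=+15.000 → step 22: x=-0.187, v=1.178, θ₁=1.570, ω₁=6.597, θ₂=0.080, ω₂=-0.983
apply F[22]=+15.000 → step 23: x=-0.160, v=1.454, θ₁=1.708, ω₁=7.189, θ₂=0.061, ω₂=-0.895
apply F[23]=+15.000 → step 24: x=-0.128, v=1.766, θ₁=1.859, ω₁=7.943, θ₂=0.045, ω₂=-0.726
apply F[24]=+15.000 → step 25: x=-0.089, v=2.130, θ₁=2.027, ω₁=8.950, θ₂=0.033, ω₂=-0.441
apply F[25]=+15.000 → step 26: x=-0.042, v=2.574, θ₁=2.220, ω₁=10.373, θ₂=0.028, ω₂=0.025
apply F[26]=+15.000 → step 27: x=0.015, v=3.145, θ₁=2.447, ω₁=12.518, θ₂=0.036, ω₂=0.787
apply F[27]=+15.000 → step 28: x=0.085, v=3.904, θ₁=2.728, ω₁=15.864, θ₂=0.063, ω₂=2.033
apply F[28]=+15.000 → step 29: x=0.171, v=4.649, θ₁=3.087, ω₁=19.782, θ₂=0.120, ω₂=3.619
apply F[29]=+15.000 → step 30: x=0.263, v=4.419, θ₁=3.486, ω₁=19.195, θ₂=0.197, ω₂=3.730
apply F[30]=+15.000 → step 31: x=0.344, v=3.673, θ₁=3.836, ω₁=15.732, θ₂=0.260, ω₂=2.498
apply F[31]=+15.000 → step 32: x=0.412, v=3.135, θ₁=4.122, ω₁=13.097, θ₂=0.297, ω₂=1.289
apply F[32]=+15.000 → step 33: x=0.471, v=2.807, θ₁=4.365, ω₁=11.343, θ₂=0.313, ω₂=0.295
apply F[33]=+15.000 → step 34: x=0.525, v=2.615, θ₁=4.580, ω₁=10.146, θ₂=0.310, ω₂=-0.531
apply F[34]=+15.000 → step 35: x=0.576, v=2.513, θ₁=4.774, ω₁=9.311, θ₂=0.292, ω₂=-1.234
apply F[35]=+15.000 → step 36: x=0.626, v=2.470, θ₁=4.954, ω₁=8.738, θ₂=0.261, ω₂=-1.851
apply F[36]=+15.000 → step 37: x=0.675, v=2.466, θ₁=5.125, ω₁=8.377, θ₂=0.219, ω₂=-2.410
apply F[37]=+15.000 → step 38: x=0.725, v=2.482, θ₁=5.290, ω₁=8.213, θ₂=0.165, ω₂=-2.935
apply F[38]=+15.000 → step 39: x=0.775, v=2.505, θ₁=5.454, ω₁=8.253, θ₂=0.101, ω₂=-3.450
apply F[39]=+15.000 → step 40: x=0.825, v=2.518, θ₁=5.622, ω₁=8.517, θ₂=0.027, ω₂=-3.974
Max |angle| over trajectory = 5.622 rad; bound = 5.682 → within bound.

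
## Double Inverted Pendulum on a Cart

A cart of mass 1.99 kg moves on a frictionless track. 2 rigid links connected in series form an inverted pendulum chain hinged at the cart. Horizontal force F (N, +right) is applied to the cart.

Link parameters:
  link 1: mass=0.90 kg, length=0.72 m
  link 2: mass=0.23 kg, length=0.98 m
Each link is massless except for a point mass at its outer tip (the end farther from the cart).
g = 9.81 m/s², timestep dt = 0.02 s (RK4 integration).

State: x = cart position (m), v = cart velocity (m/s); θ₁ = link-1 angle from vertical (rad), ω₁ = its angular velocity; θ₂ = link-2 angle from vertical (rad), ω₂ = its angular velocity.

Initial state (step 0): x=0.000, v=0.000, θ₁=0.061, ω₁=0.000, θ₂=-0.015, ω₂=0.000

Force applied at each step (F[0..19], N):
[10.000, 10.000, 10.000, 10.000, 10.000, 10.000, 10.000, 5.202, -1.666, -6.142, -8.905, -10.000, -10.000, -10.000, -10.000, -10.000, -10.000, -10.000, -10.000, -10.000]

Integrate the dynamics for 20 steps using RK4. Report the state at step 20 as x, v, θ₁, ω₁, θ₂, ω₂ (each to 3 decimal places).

apply F[0]=+10.000 → step 1: x=0.001, v=0.094, θ₁=0.060, ω₁=-0.108, θ₂=-0.015, ω₂=-0.019
apply F[1]=+10.000 → step 2: x=0.004, v=0.187, θ₁=0.057, ω₁=-0.217, θ₂=-0.016, ω₂=-0.038
apply F[2]=+10.000 → step 3: x=0.008, v=0.282, θ₁=0.051, ω₁=-0.328, θ₂=-0.017, ω₂=-0.056
apply F[3]=+10.000 → step 4: x=0.015, v=0.377, θ₁=0.044, ω₁=-0.442, θ₂=-0.018, ω₂=-0.073
apply F[4]=+10.000 → step 5: x=0.024, v=0.473, θ₁=0.034, ω₁=-0.561, θ₂=-0.020, ω₂=-0.087
apply F[5]=+10.000 → step 6: x=0.034, v=0.571, θ₁=0.021, ω₁=-0.686, θ₂=-0.022, ω₂=-0.099
apply F[6]=+10.000 → step 7: x=0.046, v=0.670, θ₁=0.006, ω₁=-0.817, θ₂=-0.024, ω₂=-0.108
apply F[7]=+5.202 → step 8: x=0.060, v=0.722, θ₁=-0.011, ω₁=-0.889, θ₂=-0.026, ω₂=-0.113
apply F[8]=-1.666 → step 9: x=0.075, v=0.708, θ₁=-0.029, ω₁=-0.874, θ₂=-0.028, ω₂=-0.115
apply F[9]=-6.142 → step 10: x=0.088, v=0.650, θ₁=-0.045, ω₁=-0.805, θ₂=-0.030, ω₂=-0.113
apply F[10]=-8.905 → step 11: x=0.100, v=0.566, θ₁=-0.060, ω₁=-0.704, θ₂=-0.033, ω₂=-0.108
apply F[11]=-10.000 → step 12: x=0.111, v=0.473, θ₁=-0.073, ω₁=-0.596, θ₂=-0.035, ω₂=-0.099
apply F[12]=-10.000 → step 13: x=0.119, v=0.381, θ₁=-0.084, ω₁=-0.494, θ₂=-0.037, ω₂=-0.088
apply F[13]=-10.000 → step 14: x=0.126, v=0.291, θ₁=-0.093, ω₁=-0.397, θ₂=-0.038, ω₂=-0.075
apply F[14]=-10.000 → step 15: x=0.131, v=0.202, θ₁=-0.100, ω₁=-0.304, θ₂=-0.040, ω₂=-0.060
apply F[15]=-10.000 → step 16: x=0.134, v=0.113, θ₁=-0.105, ω₁=-0.214, θ₂=-0.041, ω₂=-0.044
apply F[16]=-10.000 → step 17: x=0.135, v=0.025, θ₁=-0.109, ω₁=-0.126, θ₂=-0.041, ω₂=-0.026
apply F[17]=-10.000 → step 18: x=0.135, v=-0.063, θ₁=-0.110, ω₁=-0.040, θ₂=-0.042, ω₂=-0.009
apply F[18]=-10.000 → step 19: x=0.133, v=-0.151, θ₁=-0.110, ω₁=0.046, θ₂=-0.042, ω₂=0.009
apply F[19]=-10.000 → step 20: x=0.129, v=-0.238, θ₁=-0.109, ω₁=0.133, θ₂=-0.041, ω₂=0.027

Answer: x=0.129, v=-0.238, θ₁=-0.109, ω₁=0.133, θ₂=-0.041, ω₂=0.027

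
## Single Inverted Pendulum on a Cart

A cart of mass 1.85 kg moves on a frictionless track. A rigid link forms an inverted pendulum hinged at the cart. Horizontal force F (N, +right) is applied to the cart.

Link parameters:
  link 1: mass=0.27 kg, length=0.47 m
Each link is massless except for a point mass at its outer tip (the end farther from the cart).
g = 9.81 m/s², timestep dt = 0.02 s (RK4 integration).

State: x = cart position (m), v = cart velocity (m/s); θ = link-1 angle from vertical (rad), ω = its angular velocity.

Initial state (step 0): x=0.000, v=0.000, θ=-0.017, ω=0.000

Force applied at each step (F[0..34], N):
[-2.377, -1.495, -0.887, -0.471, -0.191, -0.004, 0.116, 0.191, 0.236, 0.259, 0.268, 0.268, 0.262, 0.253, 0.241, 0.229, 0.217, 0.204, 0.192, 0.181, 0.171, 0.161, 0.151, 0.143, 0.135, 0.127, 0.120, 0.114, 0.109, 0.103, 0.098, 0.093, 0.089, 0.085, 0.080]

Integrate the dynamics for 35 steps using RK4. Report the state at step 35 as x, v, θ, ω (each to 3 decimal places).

apply F[0]=-2.377 → step 1: x=-0.000, v=-0.025, θ=-0.017, ω=0.047
apply F[1]=-1.495 → step 2: x=-0.001, v=-0.041, θ=-0.015, ω=0.073
apply F[2]=-0.887 → step 3: x=-0.002, v=-0.050, θ=-0.014, ω=0.087
apply F[3]=-0.471 → step 4: x=-0.003, v=-0.055, θ=-0.012, ω=0.091
apply F[4]=-0.191 → step 5: x=-0.004, v=-0.057, θ=-0.010, ω=0.091
apply F[5]=-0.004 → step 6: x=-0.005, v=-0.056, θ=-0.008, ω=0.086
apply F[6]=+0.116 → step 7: x=-0.006, v=-0.055, θ=-0.007, ω=0.080
apply F[7]=+0.191 → step 8: x=-0.007, v=-0.053, θ=-0.005, ω=0.073
apply F[8]=+0.236 → step 9: x=-0.008, v=-0.050, θ=-0.004, ω=0.065
apply F[9]=+0.259 → step 10: x=-0.009, v=-0.047, θ=-0.003, ω=0.058
apply F[10]=+0.268 → step 11: x=-0.010, v=-0.044, θ=-0.001, ω=0.051
apply F[11]=+0.268 → step 12: x=-0.011, v=-0.041, θ=-0.001, ω=0.044
apply F[12]=+0.262 → step 13: x=-0.012, v=-0.038, θ=0.000, ω=0.038
apply F[13]=+0.253 → step 14: x=-0.013, v=-0.036, θ=0.001, ω=0.032
apply F[14]=+0.241 → step 15: x=-0.013, v=-0.033, θ=0.002, ω=0.027
apply F[15]=+0.229 → step 16: x=-0.014, v=-0.031, θ=0.002, ω=0.023
apply F[16]=+0.217 → step 17: x=-0.015, v=-0.028, θ=0.002, ω=0.019
apply F[17]=+0.204 → step 18: x=-0.015, v=-0.026, θ=0.003, ω=0.016
apply F[18]=+0.192 → step 19: x=-0.016, v=-0.024, θ=0.003, ω=0.013
apply F[19]=+0.181 → step 20: x=-0.016, v=-0.022, θ=0.003, ω=0.010
apply F[20]=+0.171 → step 21: x=-0.016, v=-0.021, θ=0.004, ω=0.008
apply F[21]=+0.161 → step 22: x=-0.017, v=-0.019, θ=0.004, ω=0.006
apply F[22]=+0.151 → step 23: x=-0.017, v=-0.017, θ=0.004, ω=0.004
apply F[23]=+0.143 → step 24: x=-0.018, v=-0.016, θ=0.004, ω=0.003
apply F[24]=+0.135 → step 25: x=-0.018, v=-0.015, θ=0.004, ω=0.001
apply F[25]=+0.127 → step 26: x=-0.018, v=-0.013, θ=0.004, ω=0.000
apply F[26]=+0.120 → step 27: x=-0.018, v=-0.012, θ=0.004, ω=-0.001
apply F[27]=+0.114 → step 28: x=-0.019, v=-0.011, θ=0.004, ω=-0.001
apply F[28]=+0.109 → step 29: x=-0.019, v=-0.010, θ=0.004, ω=-0.002
apply F[29]=+0.103 → step 30: x=-0.019, v=-0.009, θ=0.004, ω=-0.003
apply F[30]=+0.098 → step 31: x=-0.019, v=-0.008, θ=0.004, ω=-0.003
apply F[31]=+0.093 → step 32: x=-0.019, v=-0.007, θ=0.004, ω=-0.003
apply F[32]=+0.089 → step 33: x=-0.019, v=-0.006, θ=0.004, ω=-0.004
apply F[33]=+0.085 → step 34: x=-0.020, v=-0.006, θ=0.004, ω=-0.004
apply F[34]=+0.080 → step 35: x=-0.020, v=-0.005, θ=0.003, ω=-0.004

Answer: x=-0.020, v=-0.005, θ=0.003, ω=-0.004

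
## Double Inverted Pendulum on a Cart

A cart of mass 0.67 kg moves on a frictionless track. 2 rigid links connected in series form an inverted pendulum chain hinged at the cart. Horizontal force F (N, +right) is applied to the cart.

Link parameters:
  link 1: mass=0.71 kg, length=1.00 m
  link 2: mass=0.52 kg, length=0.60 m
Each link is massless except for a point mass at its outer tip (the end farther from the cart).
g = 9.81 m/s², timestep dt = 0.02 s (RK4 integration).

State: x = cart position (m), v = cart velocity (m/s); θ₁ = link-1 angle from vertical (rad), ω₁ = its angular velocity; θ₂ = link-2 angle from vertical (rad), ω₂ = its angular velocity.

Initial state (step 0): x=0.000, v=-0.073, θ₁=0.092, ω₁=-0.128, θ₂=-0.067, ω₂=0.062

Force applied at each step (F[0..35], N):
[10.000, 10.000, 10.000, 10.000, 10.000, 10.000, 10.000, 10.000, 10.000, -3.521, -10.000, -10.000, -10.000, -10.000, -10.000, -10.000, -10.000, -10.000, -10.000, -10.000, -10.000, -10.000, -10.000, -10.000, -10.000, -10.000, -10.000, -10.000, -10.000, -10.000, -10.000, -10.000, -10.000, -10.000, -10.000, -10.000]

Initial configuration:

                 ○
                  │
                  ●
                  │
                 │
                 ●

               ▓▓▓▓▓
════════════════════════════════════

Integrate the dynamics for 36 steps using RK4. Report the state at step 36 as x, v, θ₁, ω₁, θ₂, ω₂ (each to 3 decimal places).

apply F[0]=+10.000 → step 1: x=0.001, v=0.190, θ₁=0.087, ω₁=-0.348, θ₂=-0.067, ω₂=-0.034
apply F[1]=+10.000 → step 2: x=0.008, v=0.457, θ₁=0.078, ω₁=-0.575, θ₂=-0.068, ω₂=-0.125
apply F[2]=+10.000 → step 3: x=0.019, v=0.729, θ₁=0.064, ω₁=-0.812, θ₂=-0.072, ω₂=-0.208
apply F[3]=+10.000 → step 4: x=0.037, v=1.008, θ₁=0.045, ω₁=-1.062, θ₂=-0.077, ω₂=-0.279
apply F[4]=+10.000 → step 5: x=0.060, v=1.295, θ₁=0.022, ω₁=-1.328, θ₂=-0.083, ω₂=-0.336
apply F[5]=+10.000 → step 6: x=0.089, v=1.592, θ₁=-0.008, ω₁=-1.612, θ₂=-0.090, ω₂=-0.378
apply F[6]=+10.000 → step 7: x=0.124, v=1.896, θ₁=-0.043, ω₁=-1.915, θ₂=-0.098, ω₂=-0.403
apply F[7]=+10.000 → step 8: x=0.165, v=2.204, θ₁=-0.084, ω₁=-2.233, θ₂=-0.106, ω₂=-0.413
apply F[8]=+10.000 → step 9: x=0.212, v=2.512, θ₁=-0.132, ω₁=-2.559, θ₂=-0.114, ω₂=-0.414
apply F[9]=-3.521 → step 10: x=0.261, v=2.429, θ₁=-0.183, ω₁=-2.510, θ₂=-0.122, ω₂=-0.405
apply F[10]=-10.000 → step 11: x=0.307, v=2.178, θ₁=-0.231, ω₁=-2.313, θ₂=-0.130, ω₂=-0.375
apply F[11]=-10.000 → step 12: x=0.348, v=1.947, θ₁=-0.276, ω₁=-2.151, θ₂=-0.137, ω₂=-0.324
apply F[12]=-10.000 → step 13: x=0.385, v=1.734, θ₁=-0.317, ω₁=-2.023, θ₂=-0.143, ω₂=-0.253
apply F[13]=-10.000 → step 14: x=0.418, v=1.538, θ₁=-0.357, ω₁=-1.925, θ₂=-0.147, ω₂=-0.160
apply F[14]=-10.000 → step 15: x=0.447, v=1.355, θ₁=-0.395, ω₁=-1.855, θ₂=-0.149, ω₂=-0.048
apply F[15]=-10.000 → step 16: x=0.472, v=1.184, θ₁=-0.431, ω₁=-1.809, θ₂=-0.149, ω₂=0.082
apply F[16]=-10.000 → step 17: x=0.494, v=1.022, θ₁=-0.467, ω₁=-1.784, θ₂=-0.146, ω₂=0.229
apply F[17]=-10.000 → step 18: x=0.513, v=0.867, θ₁=-0.503, ω₁=-1.777, θ₂=-0.140, ω₂=0.391
apply F[18]=-10.000 → step 19: x=0.529, v=0.718, θ₁=-0.538, ω₁=-1.786, θ₂=-0.130, ω₂=0.568
apply F[19]=-10.000 → step 20: x=0.542, v=0.571, θ₁=-0.574, ω₁=-1.808, θ₂=-0.117, ω₂=0.758
apply F[20]=-10.000 → step 21: x=0.552, v=0.427, θ₁=-0.611, ω₁=-1.841, θ₂=-0.100, ω₂=0.959
apply F[21]=-10.000 → step 22: x=0.559, v=0.282, θ₁=-0.648, ω₁=-1.882, θ₂=-0.079, ω₂=1.170
apply F[22]=-10.000 → step 23: x=0.563, v=0.135, θ₁=-0.686, ω₁=-1.929, θ₂=-0.053, ω₂=1.389
apply F[23]=-10.000 → step 24: x=0.564, v=-0.014, θ₁=-0.725, ω₁=-1.981, θ₂=-0.023, ω₂=1.613
apply F[24]=-10.000 → step 25: x=0.562, v=-0.167, θ₁=-0.765, ω₁=-2.034, θ₂=0.012, ω₂=1.841
apply F[25]=-10.000 → step 26: x=0.558, v=-0.324, θ₁=-0.807, ω₁=-2.087, θ₂=0.051, ω₂=2.070
apply F[26]=-10.000 → step 27: x=0.549, v=-0.485, θ₁=-0.849, ω₁=-2.140, θ₂=0.094, ω₂=2.299
apply F[27]=-10.000 → step 28: x=0.538, v=-0.650, θ₁=-0.892, ω₁=-2.190, θ₂=0.143, ω₂=2.528
apply F[28]=-10.000 → step 29: x=0.523, v=-0.820, θ₁=-0.936, ω₁=-2.238, θ₂=0.195, ω₂=2.754
apply F[29]=-10.000 → step 30: x=0.505, v=-0.993, θ₁=-0.982, ω₁=-2.282, θ₂=0.253, ω₂=2.977
apply F[30]=-10.000 → step 31: x=0.484, v=-1.168, θ₁=-1.028, ω₁=-2.323, θ₂=0.315, ω₂=3.198
apply F[31]=-10.000 → step 32: x=0.459, v=-1.344, θ₁=-1.074, ω₁=-2.361, θ₂=0.381, ω₂=3.416
apply F[32]=-10.000 → step 33: x=0.430, v=-1.520, θ₁=-1.122, ω₁=-2.395, θ₂=0.451, ω₂=3.632
apply F[33]=-10.000 → step 34: x=0.398, v=-1.695, θ₁=-1.170, ω₁=-2.428, θ₂=0.526, ω₂=3.846
apply F[34]=-10.000 → step 35: x=0.362, v=-1.866, θ₁=-1.219, ω₁=-2.460, θ₂=0.605, ω₂=4.056
apply F[35]=-10.000 → step 36: x=0.323, v=-2.033, θ₁=-1.269, ω₁=-2.492, θ₂=0.688, ω₂=4.264

Answer: x=0.323, v=-2.033, θ₁=-1.269, ω₁=-2.492, θ₂=0.688, ω₂=4.264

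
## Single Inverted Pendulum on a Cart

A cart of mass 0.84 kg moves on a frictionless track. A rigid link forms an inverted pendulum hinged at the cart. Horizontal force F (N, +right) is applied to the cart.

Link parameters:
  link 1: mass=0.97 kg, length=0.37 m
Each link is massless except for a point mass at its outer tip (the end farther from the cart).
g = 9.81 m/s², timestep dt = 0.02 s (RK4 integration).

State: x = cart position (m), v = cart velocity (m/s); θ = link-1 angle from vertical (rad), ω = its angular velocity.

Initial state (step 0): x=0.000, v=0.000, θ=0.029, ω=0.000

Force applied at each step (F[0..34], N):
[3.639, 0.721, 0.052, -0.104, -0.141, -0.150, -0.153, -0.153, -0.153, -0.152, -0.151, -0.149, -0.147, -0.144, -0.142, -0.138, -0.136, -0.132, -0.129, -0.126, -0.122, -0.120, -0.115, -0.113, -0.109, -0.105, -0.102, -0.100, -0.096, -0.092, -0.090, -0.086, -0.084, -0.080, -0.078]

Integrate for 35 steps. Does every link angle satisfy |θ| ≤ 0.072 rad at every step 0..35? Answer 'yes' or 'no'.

Answer: yes

Derivation:
apply F[0]=+3.639 → step 1: x=0.001, v=0.080, θ=0.027, ω=-0.202
apply F[1]=+0.721 → step 2: x=0.003, v=0.092, θ=0.023, ω=-0.219
apply F[2]=+0.052 → step 3: x=0.004, v=0.088, θ=0.019, ω=-0.199
apply F[3]=-0.104 → step 4: x=0.006, v=0.082, θ=0.015, ω=-0.173
apply F[4]=-0.141 → step 5: x=0.008, v=0.076, θ=0.012, ω=-0.149
apply F[5]=-0.150 → step 6: x=0.009, v=0.070, θ=0.009, ω=-0.128
apply F[6]=-0.153 → step 7: x=0.010, v=0.064, θ=0.007, ω=-0.109
apply F[7]=-0.153 → step 8: x=0.012, v=0.059, θ=0.005, ω=-0.093
apply F[8]=-0.153 → step 9: x=0.013, v=0.055, θ=0.003, ω=-0.079
apply F[9]=-0.152 → step 10: x=0.014, v=0.051, θ=0.001, ω=-0.067
apply F[10]=-0.151 → step 11: x=0.015, v=0.047, θ=0.000, ω=-0.057
apply F[11]=-0.149 → step 12: x=0.016, v=0.044, θ=-0.001, ω=-0.047
apply F[12]=-0.147 → step 13: x=0.017, v=0.041, θ=-0.002, ω=-0.040
apply F[13]=-0.144 → step 14: x=0.017, v=0.038, θ=-0.003, ω=-0.033
apply F[14]=-0.142 → step 15: x=0.018, v=0.035, θ=-0.003, ω=-0.027
apply F[15]=-0.138 → step 16: x=0.019, v=0.032, θ=-0.004, ω=-0.022
apply F[16]=-0.136 → step 17: x=0.019, v=0.030, θ=-0.004, ω=-0.018
apply F[17]=-0.132 → step 18: x=0.020, v=0.028, θ=-0.004, ω=-0.014
apply F[18]=-0.129 → step 19: x=0.020, v=0.026, θ=-0.005, ω=-0.011
apply F[19]=-0.126 → step 20: x=0.021, v=0.024, θ=-0.005, ω=-0.008
apply F[20]=-0.122 → step 21: x=0.021, v=0.022, θ=-0.005, ω=-0.006
apply F[21]=-0.120 → step 22: x=0.022, v=0.020, θ=-0.005, ω=-0.003
apply F[22]=-0.115 → step 23: x=0.022, v=0.019, θ=-0.005, ω=-0.002
apply F[23]=-0.113 → step 24: x=0.023, v=0.017, θ=-0.005, ω=-0.000
apply F[24]=-0.109 → step 25: x=0.023, v=0.016, θ=-0.005, ω=0.001
apply F[25]=-0.105 → step 26: x=0.023, v=0.014, θ=-0.005, ω=0.002
apply F[26]=-0.102 → step 27: x=0.023, v=0.013, θ=-0.005, ω=0.003
apply F[27]=-0.100 → step 28: x=0.024, v=0.012, θ=-0.005, ω=0.004
apply F[28]=-0.096 → step 29: x=0.024, v=0.011, θ=-0.005, ω=0.004
apply F[29]=-0.092 → step 30: x=0.024, v=0.009, θ=-0.005, ω=0.005
apply F[30]=-0.090 → step 31: x=0.024, v=0.008, θ=-0.005, ω=0.005
apply F[31]=-0.086 → step 32: x=0.024, v=0.007, θ=-0.005, ω=0.005
apply F[32]=-0.084 → step 33: x=0.025, v=0.006, θ=-0.004, ω=0.006
apply F[33]=-0.080 → step 34: x=0.025, v=0.005, θ=-0.004, ω=0.006
apply F[34]=-0.078 → step 35: x=0.025, v=0.005, θ=-0.004, ω=0.006
Max |angle| over trajectory = 0.029 rad; bound = 0.072 → within bound.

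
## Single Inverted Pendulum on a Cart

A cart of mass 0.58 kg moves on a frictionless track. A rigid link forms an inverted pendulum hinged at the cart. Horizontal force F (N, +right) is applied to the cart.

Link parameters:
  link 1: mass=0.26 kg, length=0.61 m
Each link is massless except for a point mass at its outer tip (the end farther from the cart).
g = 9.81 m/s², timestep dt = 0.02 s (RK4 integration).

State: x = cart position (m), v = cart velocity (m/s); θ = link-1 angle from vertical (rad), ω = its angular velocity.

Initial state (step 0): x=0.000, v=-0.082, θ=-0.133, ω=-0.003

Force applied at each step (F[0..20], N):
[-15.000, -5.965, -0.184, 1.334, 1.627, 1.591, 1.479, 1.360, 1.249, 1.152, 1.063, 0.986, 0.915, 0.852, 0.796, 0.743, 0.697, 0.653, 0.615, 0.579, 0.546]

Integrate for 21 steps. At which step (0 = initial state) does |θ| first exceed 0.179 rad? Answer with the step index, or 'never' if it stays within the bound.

apply F[0]=-15.000 → step 1: x=-0.007, v=-0.584, θ=-0.125, ω=0.771
apply F[1]=-5.965 → step 2: x=-0.020, v=-0.779, θ=-0.107, ω=1.051
apply F[2]=-0.184 → step 3: x=-0.036, v=-0.778, θ=-0.086, ω=1.018
apply F[3]=+1.334 → step 4: x=-0.051, v=-0.725, θ=-0.067, ω=0.908
apply F[4]=+1.627 → step 5: x=-0.065, v=-0.664, θ=-0.050, ω=0.789
apply F[5]=+1.591 → step 6: x=-0.077, v=-0.606, θ=-0.036, ω=0.680
apply F[6]=+1.479 → step 7: x=-0.089, v=-0.553, θ=-0.023, ω=0.583
apply F[7]=+1.360 → step 8: x=-0.100, v=-0.504, θ=-0.012, ω=0.498
apply F[8]=+1.249 → step 9: x=-0.109, v=-0.460, θ=-0.003, ω=0.424
apply F[9]=+1.152 → step 10: x=-0.118, v=-0.421, θ=0.005, ω=0.359
apply F[10]=+1.063 → step 11: x=-0.126, v=-0.385, θ=0.012, ω=0.303
apply F[11]=+0.986 → step 12: x=-0.134, v=-0.352, θ=0.017, ω=0.254
apply F[12]=+0.915 → step 13: x=-0.140, v=-0.322, θ=0.022, ω=0.211
apply F[13]=+0.852 → step 14: x=-0.146, v=-0.295, θ=0.026, ω=0.174
apply F[14]=+0.796 → step 15: x=-0.152, v=-0.270, θ=0.029, ω=0.142
apply F[15]=+0.743 → step 16: x=-0.157, v=-0.247, θ=0.031, ω=0.114
apply F[16]=+0.697 → step 17: x=-0.162, v=-0.226, θ=0.033, ω=0.090
apply F[17]=+0.653 → step 18: x=-0.166, v=-0.206, θ=0.035, ω=0.069
apply F[18]=+0.615 → step 19: x=-0.170, v=-0.188, θ=0.036, ω=0.051
apply F[19]=+0.579 → step 20: x=-0.174, v=-0.171, θ=0.037, ω=0.035
apply F[20]=+0.546 → step 21: x=-0.177, v=-0.156, θ=0.038, ω=0.022
max |θ| = 0.133 ≤ 0.179 over all 22 states.

Answer: never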